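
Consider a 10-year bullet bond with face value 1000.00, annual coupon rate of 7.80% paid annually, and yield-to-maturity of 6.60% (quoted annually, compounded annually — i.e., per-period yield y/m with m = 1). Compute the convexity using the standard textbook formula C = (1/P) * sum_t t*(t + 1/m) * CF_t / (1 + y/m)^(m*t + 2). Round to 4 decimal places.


Coupon per period c = face * coupon_rate / m = 78.000000
Periods per year m = 1; per-period yield y/m = 0.066000
Number of cashflows N = 10
Cashflows (t years, CF_t, discount factor 1/(1+y/m)^(m*t), PV):
  t = 1.0000: CF_t = 78.000000, DF = 0.938086, PV = 73.170732
  t = 2.0000: CF_t = 78.000000, DF = 0.880006, PV = 68.640461
  t = 3.0000: CF_t = 78.000000, DF = 0.825521, PV = 64.390677
  t = 4.0000: CF_t = 78.000000, DF = 0.774410, PV = 60.404012
  t = 5.0000: CF_t = 78.000000, DF = 0.726464, PV = 56.664176
  t = 6.0000: CF_t = 78.000000, DF = 0.681486, PV = 53.155888
  t = 7.0000: CF_t = 78.000000, DF = 0.639292, PV = 49.864810
  t = 8.0000: CF_t = 78.000000, DF = 0.599711, PV = 46.777495
  t = 9.0000: CF_t = 78.000000, DF = 0.562581, PV = 43.881328
  t = 10.0000: CF_t = 1078.000000, DF = 0.527750, PV = 568.914122
Price P = sum_t PV_t = 1085.863700
Convexity numerator sum_t t*(t + 1/m) * CF_t / (1+y/m)^(m*t + 2):
  t = 1.0000: term = 128.781353
  t = 2.0000: term = 362.424071
  t = 3.0000: term = 679.970114
  t = 4.0000: term = 1063.117752
  t = 5.0000: term = 1495.944304
  t = 6.0000: term = 1964.654809
  t = 7.0000: term = 2457.354357
  t = 8.0000: term = 2963.842029
  t = 9.0000: term = 3475.424517
  t = 10.0000: term = 55071.257047
Convexity = (1/P) * sum = 69662.770354 / 1085.863700 = 64.154249

Answer: Convexity = 64.1542


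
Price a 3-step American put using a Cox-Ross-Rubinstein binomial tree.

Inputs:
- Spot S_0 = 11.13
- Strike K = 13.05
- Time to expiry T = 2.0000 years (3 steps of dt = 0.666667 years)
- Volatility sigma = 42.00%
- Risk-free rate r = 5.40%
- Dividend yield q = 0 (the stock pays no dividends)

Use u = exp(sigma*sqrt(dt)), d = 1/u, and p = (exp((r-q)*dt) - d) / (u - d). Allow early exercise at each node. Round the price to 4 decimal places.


dt = T/N = 0.666667
u = exp(sigma*sqrt(dt)) = 1.409068; d = 1/u = 0.709689
p = (exp((r-q)*dt) - d) / (u - d) = 0.467510
Discount per step: exp(-r*dt) = 0.964640
Stock lattice S(k, i) with i counting down-moves:
  k=0: S(0,0) = 11.1300
  k=1: S(1,0) = 15.6829; S(1,1) = 7.8988
  k=2: S(2,0) = 22.0983; S(2,1) = 11.1300; S(2,2) = 5.6057
  k=3: S(3,0) = 31.1380; S(3,1) = 15.6829; S(3,2) = 7.8988; S(3,3) = 3.9783
Terminal payoffs V(N, i) = max(K - S_T, 0):
  V(3,0) = 0.000000; V(3,1) = 0.000000; V(3,2) = 5.151162; V(3,3) = 9.071685
Backward induction: V(k, i) = exp(-r*dt) * [p * V(k+1, i) + (1-p) * V(k+1, i+1)]; then take max(V_cont, immediate exercise) for American.
  V(2,0) = exp(-r*dt) * [p*0.000000 + (1-p)*0.000000] = 0.000000; exercise = 0.000000; V(2,0) = max -> 0.000000
  V(2,1) = exp(-r*dt) * [p*0.000000 + (1-p)*5.151162] = 2.645952; exercise = 1.920000; V(2,1) = max -> 2.645952
  V(2,2) = exp(-r*dt) * [p*5.151162 + (1-p)*9.071685] = 6.982838; exercise = 7.444283; V(2,2) = max -> 7.444283
  V(1,0) = exp(-r*dt) * [p*0.000000 + (1-p)*2.645952] = 1.359122; exercise = 0.000000; V(1,0) = max -> 1.359122
  V(1,1) = exp(-r*dt) * [p*2.645952 + (1-p)*7.444283] = 5.017107; exercise = 5.151162; V(1,1) = max -> 5.151162
  V(0,0) = exp(-r*dt) * [p*1.359122 + (1-p)*5.151162] = 3.258888; exercise = 1.920000; V(0,0) = max -> 3.258888

Answer: Price = V(0,0) = 3.2589


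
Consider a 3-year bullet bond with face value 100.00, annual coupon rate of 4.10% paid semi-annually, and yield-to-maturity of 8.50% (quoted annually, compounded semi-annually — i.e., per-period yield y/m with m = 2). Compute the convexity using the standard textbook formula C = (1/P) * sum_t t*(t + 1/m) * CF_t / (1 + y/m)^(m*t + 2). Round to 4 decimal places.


Coupon per period c = face * coupon_rate / m = 2.050000
Periods per year m = 2; per-period yield y/m = 0.042500
Number of cashflows N = 6
Cashflows (t years, CF_t, discount factor 1/(1+y/m)^(m*t), PV):
  t = 0.5000: CF_t = 2.050000, DF = 0.959233, PV = 1.966427
  t = 1.0000: CF_t = 2.050000, DF = 0.920127, PV = 1.886261
  t = 1.5000: CF_t = 2.050000, DF = 0.882616, PV = 1.809363
  t = 2.0000: CF_t = 2.050000, DF = 0.846634, PV = 1.735600
  t = 2.5000: CF_t = 2.050000, DF = 0.812119, PV = 1.664844
  t = 3.0000: CF_t = 102.050000, DF = 0.779011, PV = 79.498078
Price P = sum_t PV_t = 88.560572
Convexity numerator sum_t t*(t + 1/m) * CF_t / (1+y/m)^(m*t + 2):
  t = 0.5000: term = 0.904681
  t = 1.0000: term = 2.603400
  t = 1.5000: term = 4.994532
  t = 2.0000: term = 7.984863
  t = 2.5000: term = 11.489012
  t = 3.0000: term = 768.057614
Convexity = (1/P) * sum = 796.034103 / 88.560572 = 8.988584

Answer: Convexity = 8.9886


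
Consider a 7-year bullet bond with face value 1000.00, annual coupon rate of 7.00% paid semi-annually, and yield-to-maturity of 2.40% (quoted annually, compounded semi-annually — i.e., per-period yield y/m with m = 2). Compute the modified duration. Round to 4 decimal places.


Coupon per period c = face * coupon_rate / m = 35.000000
Periods per year m = 2; per-period yield y/m = 0.012000
Number of cashflows N = 14
Cashflows (t years, CF_t, discount factor 1/(1+y/m)^(m*t), PV):
  t = 0.5000: CF_t = 35.000000, DF = 0.988142, PV = 34.584980
  t = 1.0000: CF_t = 35.000000, DF = 0.976425, PV = 34.174882
  t = 1.5000: CF_t = 35.000000, DF = 0.964847, PV = 33.769646
  t = 2.0000: CF_t = 35.000000, DF = 0.953406, PV = 33.369215
  t = 2.5000: CF_t = 35.000000, DF = 0.942101, PV = 32.973533
  t = 3.0000: CF_t = 35.000000, DF = 0.930930, PV = 32.582542
  t = 3.5000: CF_t = 35.000000, DF = 0.919891, PV = 32.196188
  t = 4.0000: CF_t = 35.000000, DF = 0.908983, PV = 31.814415
  t = 4.5000: CF_t = 35.000000, DF = 0.898205, PV = 31.437169
  t = 5.0000: CF_t = 35.000000, DF = 0.887554, PV = 31.064396
  t = 5.5000: CF_t = 35.000000, DF = 0.877030, PV = 30.696044
  t = 6.0000: CF_t = 35.000000, DF = 0.866630, PV = 30.332059
  t = 6.5000: CF_t = 35.000000, DF = 0.856354, PV = 29.972390
  t = 7.0000: CF_t = 1035.000000, DF = 0.846200, PV = 875.816605
Price P = sum_t PV_t = 1294.784065
First compute Macaulay numerator sum_t t * PV_t:
  t * PV_t at t = 0.5000: 17.292490
  t * PV_t at t = 1.0000: 34.174882
  t * PV_t at t = 1.5000: 50.654469
  t * PV_t at t = 2.0000: 66.738431
  t * PV_t at t = 2.5000: 82.433832
  t * PV_t at t = 3.0000: 97.747627
  t * PV_t at t = 3.5000: 112.686659
  t * PV_t at t = 4.0000: 127.257661
  t * PV_t at t = 4.5000: 141.467261
  t * PV_t at t = 5.0000: 155.321982
  t * PV_t at t = 5.5000: 168.828241
  t * PV_t at t = 6.0000: 181.992355
  t * PV_t at t = 6.5000: 194.820538
  t * PV_t at t = 7.0000: 6130.716232
Macaulay duration D = 7562.132660 / 1294.784065 = 5.840459
Modified duration = D / (1 + y/m) = 5.840459 / (1 + 0.012000) = 5.771204

Answer: Modified duration = 5.7712


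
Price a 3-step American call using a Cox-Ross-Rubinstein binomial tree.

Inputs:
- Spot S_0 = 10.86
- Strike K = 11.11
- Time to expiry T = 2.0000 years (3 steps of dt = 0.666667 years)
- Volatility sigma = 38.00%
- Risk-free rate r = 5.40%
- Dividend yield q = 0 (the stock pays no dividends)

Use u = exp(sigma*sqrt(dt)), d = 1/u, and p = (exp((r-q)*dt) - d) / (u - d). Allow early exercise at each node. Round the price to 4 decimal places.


Answer: Price = V(0,0) = 2.8409

Derivation:
dt = T/N = 0.666667
u = exp(sigma*sqrt(dt)) = 1.363792; d = 1/u = 0.733250
p = (exp((r-q)*dt) - d) / (u - d) = 0.481183
Discount per step: exp(-r*dt) = 0.964640
Stock lattice S(k, i) with i counting down-moves:
  k=0: S(0,0) = 10.8600
  k=1: S(1,0) = 14.8108; S(1,1) = 7.9631
  k=2: S(2,0) = 20.1988; S(2,1) = 10.8600; S(2,2) = 5.8389
  k=3: S(3,0) = 27.5470; S(3,1) = 14.8108; S(3,2) = 7.9631; S(3,3) = 4.2814
Terminal payoffs V(N, i) = max(S_T - K, 0):
  V(3,0) = 16.436966; V(3,1) = 3.700776; V(3,2) = 0.000000; V(3,3) = 0.000000
Backward induction: V(k, i) = exp(-r*dt) * [p * V(k+1, i) + (1-p) * V(k+1, i+1)]; then take max(V_cont, immediate exercise) for American.
  V(2,0) = exp(-r*dt) * [p*16.436966 + (1-p)*3.700776] = 9.481657; exercise = 9.088810; V(2,0) = max -> 9.481657
  V(2,1) = exp(-r*dt) * [p*3.700776 + (1-p)*0.000000] = 1.717784; exercise = 0.000000; V(2,1) = max -> 1.717784
  V(2,2) = exp(-r*dt) * [p*0.000000 + (1-p)*0.000000] = 0.000000; exercise = 0.000000; V(2,2) = max -> 0.000000
  V(1,0) = exp(-r*dt) * [p*9.481657 + (1-p)*1.717784] = 5.260789; exercise = 3.700776; V(1,0) = max -> 5.260789
  V(1,1) = exp(-r*dt) * [p*1.717784 + (1-p)*0.000000] = 0.797341; exercise = 0.000000; V(1,1) = max -> 0.797341
  V(0,0) = exp(-r*dt) * [p*5.260789 + (1-p)*0.797341] = 2.840940; exercise = 0.000000; V(0,0) = max -> 2.840940


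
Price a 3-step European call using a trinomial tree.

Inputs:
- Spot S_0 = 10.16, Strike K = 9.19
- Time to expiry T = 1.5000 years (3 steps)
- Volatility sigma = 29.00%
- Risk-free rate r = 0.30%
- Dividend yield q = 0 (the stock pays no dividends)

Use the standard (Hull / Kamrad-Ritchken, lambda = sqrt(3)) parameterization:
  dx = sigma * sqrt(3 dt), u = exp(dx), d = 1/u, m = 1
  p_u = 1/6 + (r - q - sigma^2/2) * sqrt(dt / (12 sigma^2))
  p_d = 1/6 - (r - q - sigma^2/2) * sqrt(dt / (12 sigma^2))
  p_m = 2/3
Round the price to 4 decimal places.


Answer: Price = V(0,0) = 1.9270

Derivation:
dt = T/N = 0.500000; dx = sigma*sqrt(3*dt) = 0.355176
u = exp(dx) = 1.426432; d = 1/u = 0.701050
p_u = 0.139180, p_m = 0.666667, p_d = 0.194153
Discount per step: exp(-r*dt) = 0.998501
Stock lattice S(k, j) with j the centered position index:
  k=0: S(0,+0) = 10.1600
  k=1: S(1,-1) = 7.1227; S(1,+0) = 10.1600; S(1,+1) = 14.4925
  k=2: S(2,-2) = 4.9933; S(2,-1) = 7.1227; S(2,+0) = 10.1600; S(2,+1) = 14.4925; S(2,+2) = 20.6726
  k=3: S(3,-3) = 3.5006; S(3,-2) = 4.9933; S(3,-1) = 7.1227; S(3,+0) = 10.1600; S(3,+1) = 14.4925; S(3,+2) = 20.6726; S(3,+3) = 29.4881
Terminal payoffs V(N, j) = max(S_T - K, 0):
  V(3,-3) = 0.000000; V(3,-2) = 0.000000; V(3,-1) = 0.000000; V(3,+0) = 0.970000; V(3,+1) = 5.302546; V(3,+2) = 11.482627; V(3,+3) = 20.298091
Backward induction: V(k, j) = exp(-r*dt) * [p_u * V(k+1, j+1) + p_m * V(k+1, j) + p_d * V(k+1, j-1)]
  V(2,-2) = exp(-r*dt) * [p_u*0.000000 + p_m*0.000000 + p_d*0.000000] = 0.000000
  V(2,-1) = exp(-r*dt) * [p_u*0.970000 + p_m*0.000000 + p_d*0.000000] = 0.134803
  V(2,+0) = exp(-r*dt) * [p_u*5.302546 + p_m*0.970000 + p_d*0.000000] = 1.382601
  V(2,+1) = exp(-r*dt) * [p_u*11.482627 + p_m*5.302546 + p_d*0.970000] = 5.313538
  V(2,+2) = exp(-r*dt) * [p_u*20.298091 + p_m*11.482627 + p_d*5.302546] = 11.492433
  V(1,-1) = exp(-r*dt) * [p_u*1.382601 + p_m*0.134803 + p_d*0.000000] = 0.281876
  V(1,+0) = exp(-r*dt) * [p_u*5.313538 + p_m*1.382601 + p_d*0.134803] = 1.684917
  V(1,+1) = exp(-r*dt) * [p_u*11.492433 + p_m*5.313538 + p_d*1.382601] = 5.402206
  V(0,+0) = exp(-r*dt) * [p_u*5.402206 + p_m*1.684917 + p_d*0.281876] = 1.926993


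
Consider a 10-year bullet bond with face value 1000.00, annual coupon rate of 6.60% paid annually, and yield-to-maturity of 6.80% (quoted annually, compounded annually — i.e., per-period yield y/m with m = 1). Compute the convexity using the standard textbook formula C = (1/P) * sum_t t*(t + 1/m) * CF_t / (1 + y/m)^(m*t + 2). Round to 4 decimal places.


Coupon per period c = face * coupon_rate / m = 66.000000
Periods per year m = 1; per-period yield y/m = 0.068000
Number of cashflows N = 10
Cashflows (t years, CF_t, discount factor 1/(1+y/m)^(m*t), PV):
  t = 1.0000: CF_t = 66.000000, DF = 0.936330, PV = 61.797753
  t = 2.0000: CF_t = 66.000000, DF = 0.876713, PV = 57.863064
  t = 3.0000: CF_t = 66.000000, DF = 0.820892, PV = 54.178899
  t = 4.0000: CF_t = 66.000000, DF = 0.768626, PV = 50.729306
  t = 5.0000: CF_t = 66.000000, DF = 0.719687, PV = 47.499351
  t = 6.0000: CF_t = 66.000000, DF = 0.673864, PV = 44.475047
  t = 7.0000: CF_t = 66.000000, DF = 0.630959, PV = 41.643303
  t = 8.0000: CF_t = 66.000000, DF = 0.590786, PV = 38.991857
  t = 9.0000: CF_t = 66.000000, DF = 0.553170, PV = 36.509229
  t = 10.0000: CF_t = 1066.000000, DF = 0.517950, PV = 552.134237
Price P = sum_t PV_t = 985.822046
Convexity numerator sum_t t*(t + 1/m) * CF_t / (1+y/m)^(m*t + 2):
  t = 1.0000: term = 108.357799
  t = 2.0000: term = 304.375839
  t = 3.0000: term = 569.992207
  t = 4.0000: term = 889.500948
  t = 5.0000: term = 1249.299084
  t = 6.0000: term = 1637.657975
  t = 7.0000: term = 2044.516822
  t = 8.0000: term = 2461.296335
  t = 9.0000: term = 2880.730729
  t = 10.0000: term = 53246.964863
Convexity = (1/P) * sum = 65392.692600 / 985.822046 = 66.333161

Answer: Convexity = 66.3332


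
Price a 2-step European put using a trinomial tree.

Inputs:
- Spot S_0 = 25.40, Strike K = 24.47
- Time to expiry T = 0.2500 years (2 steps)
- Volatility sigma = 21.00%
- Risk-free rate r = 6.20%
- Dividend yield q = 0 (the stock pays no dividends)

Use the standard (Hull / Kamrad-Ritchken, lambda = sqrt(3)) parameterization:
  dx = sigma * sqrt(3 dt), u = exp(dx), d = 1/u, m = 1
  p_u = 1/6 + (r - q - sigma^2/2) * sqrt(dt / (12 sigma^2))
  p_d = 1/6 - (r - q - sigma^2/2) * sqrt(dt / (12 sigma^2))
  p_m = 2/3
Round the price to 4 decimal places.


Answer: Price = V(0,0) = 0.5159

Derivation:
dt = T/N = 0.125000; dx = sigma*sqrt(3*dt) = 0.128598
u = exp(dx) = 1.137233; d = 1/u = 0.879327
p_u = 0.186083, p_m = 0.666667, p_d = 0.147251
Discount per step: exp(-r*dt) = 0.992280
Stock lattice S(k, j) with j the centered position index:
  k=0: S(0,+0) = 25.4000
  k=1: S(1,-1) = 22.3349; S(1,+0) = 25.4000; S(1,+1) = 28.8857
  k=2: S(2,-2) = 19.6397; S(2,-1) = 22.3349; S(2,+0) = 25.4000; S(2,+1) = 28.8857; S(2,+2) = 32.8498
Terminal payoffs V(N, j) = max(K - S_T, 0):
  V(2,-2) = 4.830305; V(2,-1) = 2.135089; V(2,+0) = 0.000000; V(2,+1) = 0.000000; V(2,+2) = 0.000000
Backward induction: V(k, j) = exp(-r*dt) * [p_u * V(k+1, j+1) + p_m * V(k+1, j) + p_d * V(k+1, j-1)]
  V(1,-1) = exp(-r*dt) * [p_u*0.000000 + p_m*2.135089 + p_d*4.830305] = 2.118178
  V(1,+0) = exp(-r*dt) * [p_u*0.000000 + p_m*0.000000 + p_d*2.135089] = 0.311966
  V(1,+1) = exp(-r*dt) * [p_u*0.000000 + p_m*0.000000 + p_d*0.000000] = 0.000000
  V(0,+0) = exp(-r*dt) * [p_u*0.000000 + p_m*0.311966 + p_d*2.118178] = 0.515867


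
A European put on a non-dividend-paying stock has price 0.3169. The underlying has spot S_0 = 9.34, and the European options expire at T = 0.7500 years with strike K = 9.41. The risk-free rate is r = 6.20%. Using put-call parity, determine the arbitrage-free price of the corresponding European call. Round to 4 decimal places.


Answer: Call price = 0.6744

Derivation:
Put-call parity: C - P = S_0 * exp(-qT) - K * exp(-rT).
S_0 * exp(-qT) = 9.3400 * 1.00000000 = 9.34000000
K * exp(-rT) = 9.4100 * 0.95456456 = 8.98245251
C = P + S*exp(-qT) - K*exp(-rT)
C = 0.3169 + 9.34000000 - 8.98245251 = 0.6744


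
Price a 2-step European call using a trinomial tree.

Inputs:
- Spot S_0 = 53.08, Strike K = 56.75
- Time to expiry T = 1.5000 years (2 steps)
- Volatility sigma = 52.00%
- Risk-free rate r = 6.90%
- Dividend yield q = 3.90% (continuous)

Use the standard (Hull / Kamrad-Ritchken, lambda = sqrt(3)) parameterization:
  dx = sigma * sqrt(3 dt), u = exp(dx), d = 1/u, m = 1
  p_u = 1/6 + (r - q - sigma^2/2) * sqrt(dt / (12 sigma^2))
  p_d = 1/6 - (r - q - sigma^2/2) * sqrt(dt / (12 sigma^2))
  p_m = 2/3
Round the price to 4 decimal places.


dt = T/N = 0.750000; dx = sigma*sqrt(3*dt) = 0.780000
u = exp(dx) = 2.181472; d = 1/u = 0.458406
p_u = 0.116090, p_m = 0.666667, p_d = 0.217244
Discount per step: exp(-r*dt) = 0.949566
Stock lattice S(k, j) with j the centered position index:
  k=0: S(0,+0) = 53.0800
  k=1: S(1,-1) = 24.3322; S(1,+0) = 53.0800; S(1,+1) = 115.7925
  k=2: S(2,-2) = 11.1540; S(2,-1) = 24.3322; S(2,+0) = 53.0800; S(2,+1) = 115.7925; S(2,+2) = 252.5982
Terminal payoffs V(N, j) = max(S_T - K, 0):
  V(2,-2) = 0.000000; V(2,-1) = 0.000000; V(2,+0) = 0.000000; V(2,+1) = 59.042548; V(2,+2) = 195.848232
Backward induction: V(k, j) = exp(-r*dt) * [p_u * V(k+1, j+1) + p_m * V(k+1, j) + p_d * V(k+1, j-1)]
  V(1,-1) = exp(-r*dt) * [p_u*0.000000 + p_m*0.000000 + p_d*0.000000] = 0.000000
  V(1,+0) = exp(-r*dt) * [p_u*59.042548 + p_m*0.000000 + p_d*0.000000] = 6.508549
  V(1,+1) = exp(-r*dt) * [p_u*195.848232 + p_m*59.042548 + p_d*0.000000] = 58.965850
  V(0,+0) = exp(-r*dt) * [p_u*58.965850 + p_m*6.508549 + p_d*0.000000] = 10.620294

Answer: Price = V(0,0) = 10.6203


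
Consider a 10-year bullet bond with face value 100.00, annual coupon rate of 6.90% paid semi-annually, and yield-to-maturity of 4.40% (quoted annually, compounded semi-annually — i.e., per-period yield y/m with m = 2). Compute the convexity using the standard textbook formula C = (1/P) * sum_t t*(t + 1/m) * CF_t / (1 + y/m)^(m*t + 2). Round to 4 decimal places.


Answer: Convexity = 69.4517

Derivation:
Coupon per period c = face * coupon_rate / m = 3.450000
Periods per year m = 2; per-period yield y/m = 0.022000
Number of cashflows N = 20
Cashflows (t years, CF_t, discount factor 1/(1+y/m)^(m*t), PV):
  t = 0.5000: CF_t = 3.450000, DF = 0.978474, PV = 3.375734
  t = 1.0000: CF_t = 3.450000, DF = 0.957411, PV = 3.303066
  t = 1.5000: CF_t = 3.450000, DF = 0.936801, PV = 3.231963
  t = 2.0000: CF_t = 3.450000, DF = 0.916635, PV = 3.162391
  t = 2.5000: CF_t = 3.450000, DF = 0.896903, PV = 3.094316
  t = 3.0000: CF_t = 3.450000, DF = 0.877596, PV = 3.027706
  t = 3.5000: CF_t = 3.450000, DF = 0.858704, PV = 2.962530
  t = 4.0000: CF_t = 3.450000, DF = 0.840220, PV = 2.898758
  t = 4.5000: CF_t = 3.450000, DF = 0.822133, PV = 2.836358
  t = 5.0000: CF_t = 3.450000, DF = 0.804435, PV = 2.775301
  t = 5.5000: CF_t = 3.450000, DF = 0.787119, PV = 2.715559
  t = 6.0000: CF_t = 3.450000, DF = 0.770175, PV = 2.657103
  t = 6.5000: CF_t = 3.450000, DF = 0.753596, PV = 2.599905
  t = 7.0000: CF_t = 3.450000, DF = 0.737373, PV = 2.543938
  t = 7.5000: CF_t = 3.450000, DF = 0.721500, PV = 2.489176
  t = 8.0000: CF_t = 3.450000, DF = 0.705969, PV = 2.435593
  t = 8.5000: CF_t = 3.450000, DF = 0.690772, PV = 2.383164
  t = 9.0000: CF_t = 3.450000, DF = 0.675902, PV = 2.331863
  t = 9.5000: CF_t = 3.450000, DF = 0.661352, PV = 2.281666
  t = 10.0000: CF_t = 103.450000, DF = 0.647116, PV = 66.944142
Price P = sum_t PV_t = 120.050232
Convexity numerator sum_t t*(t + 1/m) * CF_t / (1+y/m)^(m*t + 2):
  t = 0.5000: term = 1.615982
  t = 1.0000: term = 4.743586
  t = 1.5000: term = 9.282947
  t = 2.0000: term = 15.138531
  t = 2.5000: term = 22.218978
  t = 3.0000: term = 30.436957
  t = 3.5000: term = 39.709011
  t = 4.0000: term = 49.955423
  t = 4.5000: term = 61.100077
  t = 5.0000: term = 73.070325
  t = 5.5000: term = 85.796859
  t = 6.0000: term = 99.213589
  t = 6.5000: term = 113.257522
  t = 7.0000: term = 127.868646
  t = 7.5000: term = 142.989819
  t = 8.0000: term = 158.566662
  t = 8.5000: term = 174.547451
  t = 9.0000: term = 190.883018
  t = 9.5000: term = 207.526656
  t = 10.0000: term = 6729.767903
Convexity = (1/P) * sum = 8337.689942 / 120.050232 = 69.451677


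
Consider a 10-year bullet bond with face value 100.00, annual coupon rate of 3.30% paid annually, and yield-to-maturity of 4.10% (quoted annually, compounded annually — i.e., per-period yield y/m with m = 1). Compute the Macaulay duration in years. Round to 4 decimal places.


Answer: Macaulay duration = 8.6247 years

Derivation:
Coupon per period c = face * coupon_rate / m = 3.300000
Periods per year m = 1; per-period yield y/m = 0.041000
Number of cashflows N = 10
Cashflows (t years, CF_t, discount factor 1/(1+y/m)^(m*t), PV):
  t = 1.0000: CF_t = 3.300000, DF = 0.960615, PV = 3.170029
  t = 2.0000: CF_t = 3.300000, DF = 0.922781, PV = 3.045177
  t = 3.0000: CF_t = 3.300000, DF = 0.886437, PV = 2.925242
  t = 4.0000: CF_t = 3.300000, DF = 0.851524, PV = 2.810030
  t = 5.0000: CF_t = 3.300000, DF = 0.817987, PV = 2.699357
  t = 6.0000: CF_t = 3.300000, DF = 0.785770, PV = 2.593042
  t = 7.0000: CF_t = 3.300000, DF = 0.754823, PV = 2.490915
  t = 8.0000: CF_t = 3.300000, DF = 0.725094, PV = 2.392809
  t = 9.0000: CF_t = 3.300000, DF = 0.696536, PV = 2.298568
  t = 10.0000: CF_t = 103.300000, DF = 0.669103, PV = 69.118297
Price P = sum_t PV_t = 93.543465
Macaulay numerator sum_t t * PV_t:
  t * PV_t at t = 1.0000: 3.170029
  t * PV_t at t = 2.0000: 6.090353
  t * PV_t at t = 3.0000: 8.775725
  t * PV_t at t = 4.0000: 11.240122
  t * PV_t at t = 5.0000: 13.496784
  t * PV_t at t = 6.0000: 15.558252
  t * PV_t at t = 7.0000: 17.436402
  t * PV_t at t = 8.0000: 19.142475
  t * PV_t at t = 9.0000: 20.687113
  t * PV_t at t = 10.0000: 691.182966
Macaulay duration D = (sum_t t * PV_t) / P = 806.780221 / 93.543465 = 8.624656


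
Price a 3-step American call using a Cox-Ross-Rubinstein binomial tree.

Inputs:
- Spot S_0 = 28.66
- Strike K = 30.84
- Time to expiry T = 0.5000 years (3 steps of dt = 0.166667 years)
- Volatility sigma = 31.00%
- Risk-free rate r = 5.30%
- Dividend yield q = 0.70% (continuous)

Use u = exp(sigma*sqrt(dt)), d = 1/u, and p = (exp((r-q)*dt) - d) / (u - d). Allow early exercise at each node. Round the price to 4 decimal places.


Answer: Price = V(0,0) = 1.9499

Derivation:
dt = T/N = 0.166667
u = exp(sigma*sqrt(dt)) = 1.134914; d = 1/u = 0.881124
p = (exp((r-q)*dt) - d) / (u - d) = 0.498728
Discount per step: exp(-r*dt) = 0.991206
Stock lattice S(k, i) with i counting down-moves:
  k=0: S(0,0) = 28.6600
  k=1: S(1,0) = 32.5266; S(1,1) = 25.2530
  k=2: S(2,0) = 36.9149; S(2,1) = 28.6600; S(2,2) = 22.2510
  k=3: S(3,0) = 41.8953; S(3,1) = 32.5266; S(3,2) = 25.2530; S(3,3) = 19.6059
Terminal payoffs V(N, i) = max(S_T - K, 0):
  V(3,0) = 11.055287; V(3,1) = 1.686638; V(3,2) = 0.000000; V(3,3) = 0.000000
Backward induction: V(k, i) = exp(-r*dt) * [p * V(k+1, i) + (1-p) * V(k+1, i+1)]; then take max(V_cont, immediate exercise) for American.
  V(2,0) = exp(-r*dt) * [p*11.055287 + (1-p)*1.686638] = 6.303119; exercise = 6.074941; V(2,0) = max -> 6.303119
  V(2,1) = exp(-r*dt) * [p*1.686638 + (1-p)*0.000000] = 0.833776; exercise = 0.000000; V(2,1) = max -> 0.833776
  V(2,2) = exp(-r*dt) * [p*0.000000 + (1-p)*0.000000] = 0.000000; exercise = 0.000000; V(2,2) = max -> 0.000000
  V(1,0) = exp(-r*dt) * [p*6.303119 + (1-p)*0.833776] = 3.530167; exercise = 1.686638; V(1,0) = max -> 3.530167
  V(1,1) = exp(-r*dt) * [p*0.833776 + (1-p)*0.000000] = 0.412170; exercise = 0.000000; V(1,1) = max -> 0.412170
  V(0,0) = exp(-r*dt) * [p*3.530167 + (1-p)*0.412170] = 1.949901; exercise = 0.000000; V(0,0) = max -> 1.949901


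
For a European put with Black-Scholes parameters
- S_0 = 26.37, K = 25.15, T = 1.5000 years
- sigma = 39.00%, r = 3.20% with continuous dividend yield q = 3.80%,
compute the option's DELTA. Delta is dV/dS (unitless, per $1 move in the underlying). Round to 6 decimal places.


Answer: Delta = -0.354038

Derivation:
d1 = 0.3191540758; d2 = -0.1584964241
phi(d1) = 0.3791330063; exp(-qT) = 0.9445940694; exp(-rT) = 0.9531337871
N(-d1) = 0.3748048397
Delta = -exp(-qT) * N(-d1) = -0.9445940694 * 0.3748048397 = -0.354038


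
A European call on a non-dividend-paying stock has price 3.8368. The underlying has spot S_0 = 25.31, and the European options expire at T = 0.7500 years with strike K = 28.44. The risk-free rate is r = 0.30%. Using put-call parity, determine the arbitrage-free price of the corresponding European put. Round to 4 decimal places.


Put-call parity: C - P = S_0 * exp(-qT) - K * exp(-rT).
S_0 * exp(-qT) = 25.3100 * 1.00000000 = 25.31000000
K * exp(-rT) = 28.4400 * 0.99775253 = 28.37608193
P = C - S*exp(-qT) + K*exp(-rT)
P = 3.8368 - 25.31000000 + 28.37608193 = 6.9029

Answer: Put price = 6.9029


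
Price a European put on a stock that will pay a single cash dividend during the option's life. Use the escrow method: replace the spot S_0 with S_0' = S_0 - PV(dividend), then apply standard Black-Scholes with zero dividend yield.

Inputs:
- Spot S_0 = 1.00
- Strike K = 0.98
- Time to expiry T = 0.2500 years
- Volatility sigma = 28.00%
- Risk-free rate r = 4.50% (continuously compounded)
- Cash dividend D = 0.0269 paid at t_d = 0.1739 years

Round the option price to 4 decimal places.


Answer: Price = 0.0521

Derivation:
PV(D) = D * exp(-r * t_d) = 0.0269 * 0.99220504 = 0.02669032
S_0' = S_0 - PV(D) = 1.0000 - 0.02669032 = 0.97330968
d1 = (ln(S_0'/K) + (r + sigma^2/2)*T) / (sigma*sqrt(T)) = 0.10142670
d2 = d1 - sigma*sqrt(T) = -0.03857330
exp(-rT) = 0.98881304
N(-d1) = 0.45960587; N(-d2) = 0.51538471
P = K * exp(-rT) * N(-d2) - S_0' * N(-d1) = 0.9800 * 0.98881304 * 0.51538471 - 0.97330968 * 0.45960587 = 0.0521


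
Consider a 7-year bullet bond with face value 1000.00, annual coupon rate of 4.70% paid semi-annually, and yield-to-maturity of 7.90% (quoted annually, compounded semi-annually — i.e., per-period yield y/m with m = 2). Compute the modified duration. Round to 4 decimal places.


Coupon per period c = face * coupon_rate / m = 23.500000
Periods per year m = 2; per-period yield y/m = 0.039500
Number of cashflows N = 14
Cashflows (t years, CF_t, discount factor 1/(1+y/m)^(m*t), PV):
  t = 0.5000: CF_t = 23.500000, DF = 0.962001, PV = 22.607023
  t = 1.0000: CF_t = 23.500000, DF = 0.925446, PV = 21.747977
  t = 1.5000: CF_t = 23.500000, DF = 0.890280, PV = 20.921575
  t = 2.0000: CF_t = 23.500000, DF = 0.856450, PV = 20.126576
  t = 2.5000: CF_t = 23.500000, DF = 0.823906, PV = 19.361785
  t = 3.0000: CF_t = 23.500000, DF = 0.792598, PV = 18.626056
  t = 3.5000: CF_t = 23.500000, DF = 0.762480, PV = 17.918284
  t = 4.0000: CF_t = 23.500000, DF = 0.733507, PV = 17.237406
  t = 4.5000: CF_t = 23.500000, DF = 0.705634, PV = 16.582401
  t = 5.0000: CF_t = 23.500000, DF = 0.678821, PV = 15.952286
  t = 5.5000: CF_t = 23.500000, DF = 0.653026, PV = 15.346114
  t = 6.0000: CF_t = 23.500000, DF = 0.628212, PV = 14.762977
  t = 6.5000: CF_t = 23.500000, DF = 0.604340, PV = 14.201998
  t = 7.0000: CF_t = 1023.500000, DF = 0.581376, PV = 595.038321
Price P = sum_t PV_t = 830.430779
First compute Macaulay numerator sum_t t * PV_t:
  t * PV_t at t = 0.5000: 11.303511
  t * PV_t at t = 1.0000: 21.747977
  t * PV_t at t = 1.5000: 31.382363
  t * PV_t at t = 2.0000: 40.253151
  t * PV_t at t = 2.5000: 48.404463
  t * PV_t at t = 3.0000: 55.878167
  t * PV_t at t = 3.5000: 62.713993
  t * PV_t at t = 4.0000: 68.949624
  t * PV_t at t = 4.5000: 74.620806
  t * PV_t at t = 5.0000: 79.761430
  t * PV_t at t = 5.5000: 84.403629
  t * PV_t at t = 6.0000: 88.577861
  t * PV_t at t = 6.5000: 92.312986
  t * PV_t at t = 7.0000: 4165.268248
Macaulay duration D = 4925.578210 / 830.430779 = 5.931353
Modified duration = D / (1 + y/m) = 5.931353 / (1 + 0.039500) = 5.705967

Answer: Modified duration = 5.7060


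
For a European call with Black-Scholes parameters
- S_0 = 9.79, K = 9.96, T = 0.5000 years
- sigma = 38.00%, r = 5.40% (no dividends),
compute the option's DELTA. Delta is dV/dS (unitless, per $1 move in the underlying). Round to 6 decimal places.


d1 = 0.1707639987; d2 = -0.0979365782
phi(d1) = 0.3931678320; exp(-qT) = 1.0000000000; exp(-rT) = 0.9733612415
N(d1) = 0.5677953309
Delta = exp(-qT) * N(d1) = 1.0000000000 * 0.5677953309 = 0.567795

Answer: Delta = 0.567795


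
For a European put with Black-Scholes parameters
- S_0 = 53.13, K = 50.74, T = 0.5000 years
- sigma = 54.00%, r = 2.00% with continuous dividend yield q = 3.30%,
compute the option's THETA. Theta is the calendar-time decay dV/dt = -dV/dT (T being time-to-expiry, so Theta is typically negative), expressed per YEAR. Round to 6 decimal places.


Answer: Theta = -7.748478

Derivation:
d1 = 0.2944371327; d2 = -0.0874005292
phi(d1) = 0.3820189189; exp(-qT) = 0.9836353794; exp(-rT) = 0.9900498337
Theta = -S*exp(-qT)*phi(d1)*sigma/(2*sqrt(T)) + r*K*exp(-rT)*N(-d2) - q*S*exp(-qT)*N(-d1)
N(-d1) = 0.3842119480; N(-d2) = 0.5348234256; sqrt(T) = 0.7071067812
Term 1 = -53.1300 * 0.9836353794 * 0.3820189189 * 0.5400 / (2 * 0.7071067812) = -7.6232048484
Term 2 = 0.0200 * 50.7400 * 0.9900498337 * 0.5348234256 = 0.5373384709
Term 3 = -0.0330 * 53.1300 * 0.9836353794 * 0.3842119480 = -0.6626111857
Theta = -7.6232048484 + (0.5373384709) + (-0.6626111857) = -7.748478


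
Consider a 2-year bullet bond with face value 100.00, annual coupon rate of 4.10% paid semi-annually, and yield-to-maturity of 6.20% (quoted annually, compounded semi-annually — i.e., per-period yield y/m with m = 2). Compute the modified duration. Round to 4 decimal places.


Answer: Modified duration = 1.8809

Derivation:
Coupon per period c = face * coupon_rate / m = 2.050000
Periods per year m = 2; per-period yield y/m = 0.031000
Number of cashflows N = 4
Cashflows (t years, CF_t, discount factor 1/(1+y/m)^(m*t), PV):
  t = 0.5000: CF_t = 2.050000, DF = 0.969932, PV = 1.988361
  t = 1.0000: CF_t = 2.050000, DF = 0.940768, PV = 1.928575
  t = 1.5000: CF_t = 2.050000, DF = 0.912481, PV = 1.870587
  t = 2.0000: CF_t = 102.050000, DF = 0.885045, PV = 90.318839
Price P = sum_t PV_t = 96.106362
First compute Macaulay numerator sum_t t * PV_t:
  t * PV_t at t = 0.5000: 0.994180
  t * PV_t at t = 1.0000: 1.928575
  t * PV_t at t = 1.5000: 2.805880
  t * PV_t at t = 2.0000: 180.637679
Macaulay duration D = 186.366314 / 96.106362 = 1.939167
Modified duration = D / (1 + y/m) = 1.939167 / (1 + 0.031000) = 1.880861


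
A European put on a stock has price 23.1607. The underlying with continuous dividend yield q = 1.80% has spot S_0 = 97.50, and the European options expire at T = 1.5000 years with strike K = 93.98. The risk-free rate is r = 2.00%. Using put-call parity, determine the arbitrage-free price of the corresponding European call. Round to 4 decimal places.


Answer: Call price = 26.8609

Derivation:
Put-call parity: C - P = S_0 * exp(-qT) - K * exp(-rT).
S_0 * exp(-qT) = 97.5000 * 0.97336124 = 94.90272105
K * exp(-rT) = 93.9800 * 0.97044553 = 91.20247124
C = P + S*exp(-qT) - K*exp(-rT)
C = 23.1607 + 94.90272105 - 91.20247124 = 26.8609


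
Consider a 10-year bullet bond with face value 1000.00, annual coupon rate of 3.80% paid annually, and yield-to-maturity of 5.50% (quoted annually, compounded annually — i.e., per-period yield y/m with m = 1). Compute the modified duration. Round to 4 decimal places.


Coupon per period c = face * coupon_rate / m = 38.000000
Periods per year m = 1; per-period yield y/m = 0.055000
Number of cashflows N = 10
Cashflows (t years, CF_t, discount factor 1/(1+y/m)^(m*t), PV):
  t = 1.0000: CF_t = 38.000000, DF = 0.947867, PV = 36.018957
  t = 2.0000: CF_t = 38.000000, DF = 0.898452, PV = 34.141192
  t = 3.0000: CF_t = 38.000000, DF = 0.851614, PV = 32.361319
  t = 4.0000: CF_t = 38.000000, DF = 0.807217, PV = 30.674236
  t = 5.0000: CF_t = 38.000000, DF = 0.765134, PV = 29.075105
  t = 6.0000: CF_t = 38.000000, DF = 0.725246, PV = 27.559342
  t = 7.0000: CF_t = 38.000000, DF = 0.687437, PV = 26.122599
  t = 8.0000: CF_t = 38.000000, DF = 0.651599, PV = 24.760757
  t = 9.0000: CF_t = 38.000000, DF = 0.617629, PV = 23.469912
  t = 10.0000: CF_t = 1038.000000, DF = 0.585431, PV = 607.676941
Price P = sum_t PV_t = 871.860361
First compute Macaulay numerator sum_t t * PV_t:
  t * PV_t at t = 1.0000: 36.018957
  t * PV_t at t = 2.0000: 68.282384
  t * PV_t at t = 3.0000: 97.083958
  t * PV_t at t = 4.0000: 122.696945
  t * PV_t at t = 5.0000: 145.375527
  t * PV_t at t = 6.0000: 165.356050
  t * PV_t at t = 7.0000: 182.858191
  t * PV_t at t = 8.0000: 198.086057
  t * PV_t at t = 9.0000: 211.229207
  t * PV_t at t = 10.0000: 6076.769414
Macaulay duration D = 7303.756690 / 871.860361 = 8.377209
Modified duration = D / (1 + y/m) = 8.377209 / (1 + 0.055000) = 7.940483

Answer: Modified duration = 7.9405


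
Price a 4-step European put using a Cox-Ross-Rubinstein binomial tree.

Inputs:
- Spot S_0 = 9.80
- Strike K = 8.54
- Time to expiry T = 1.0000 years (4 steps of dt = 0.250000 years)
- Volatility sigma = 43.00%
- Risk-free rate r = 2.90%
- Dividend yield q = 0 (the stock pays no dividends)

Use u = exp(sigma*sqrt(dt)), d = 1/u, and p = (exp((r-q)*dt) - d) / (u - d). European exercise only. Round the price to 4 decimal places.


Answer: Price = V(0,0) = 0.9569

Derivation:
dt = T/N = 0.250000
u = exp(sigma*sqrt(dt)) = 1.239862; d = 1/u = 0.806541
p = (exp((r-q)*dt) - d) / (u - d) = 0.463248
Discount per step: exp(-r*dt) = 0.992776
Stock lattice S(k, i) with i counting down-moves:
  k=0: S(0,0) = 9.8000
  k=1: S(1,0) = 12.1506; S(1,1) = 7.9041
  k=2: S(2,0) = 15.0651; S(2,1) = 9.8000; S(2,2) = 6.3750
  k=3: S(3,0) = 18.6787; S(3,1) = 12.1506; S(3,2) = 7.9041; S(3,3) = 5.1417
  k=4: S(4,0) = 23.1590; S(4,1) = 15.0651; S(4,2) = 9.8000; S(4,3) = 6.3750; S(4,4) = 4.1470
Terminal payoffs V(N, i) = max(K - S_T, 0):
  V(4,0) = 0.000000; V(4,1) = 0.000000; V(4,2) = 0.000000; V(4,3) = 2.165011; V(4,4) = 4.393012
Backward induction: V(k, i) = exp(-r*dt) * [p * V(k+1, i) + (1-p) * V(k+1, i+1)].
  V(3,0) = exp(-r*dt) * [p*0.000000 + (1-p)*0.000000] = 0.000000
  V(3,1) = exp(-r*dt) * [p*0.000000 + (1-p)*0.000000] = 0.000000
  V(3,2) = exp(-r*dt) * [p*0.000000 + (1-p)*2.165011] = 1.153679
  V(3,3) = exp(-r*dt) * [p*2.165011 + (1-p)*4.393012] = 3.336616
  V(2,0) = exp(-r*dt) * [p*0.000000 + (1-p)*0.000000] = 0.000000
  V(2,1) = exp(-r*dt) * [p*0.000000 + (1-p)*1.153679] = 0.614766
  V(2,2) = exp(-r*dt) * [p*1.153679 + (1-p)*3.336616] = 2.308576
  V(1,0) = exp(-r*dt) * [p*0.000000 + (1-p)*0.614766] = 0.327593
  V(1,1) = exp(-r*dt) * [p*0.614766 + (1-p)*2.308576] = 1.512913
  V(0,0) = exp(-r*dt) * [p*0.327593 + (1-p)*1.512913] = 0.956854


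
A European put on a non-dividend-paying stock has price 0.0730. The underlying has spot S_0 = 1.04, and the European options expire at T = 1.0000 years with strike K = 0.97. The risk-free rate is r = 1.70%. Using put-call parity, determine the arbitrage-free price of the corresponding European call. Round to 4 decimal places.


Answer: Call price = 0.1594

Derivation:
Put-call parity: C - P = S_0 * exp(-qT) - K * exp(-rT).
S_0 * exp(-qT) = 1.0400 * 1.00000000 = 1.04000000
K * exp(-rT) = 0.9700 * 0.98314368 = 0.95364937
C = P + S*exp(-qT) - K*exp(-rT)
C = 0.0730 + 1.04000000 - 0.95364937 = 0.1594


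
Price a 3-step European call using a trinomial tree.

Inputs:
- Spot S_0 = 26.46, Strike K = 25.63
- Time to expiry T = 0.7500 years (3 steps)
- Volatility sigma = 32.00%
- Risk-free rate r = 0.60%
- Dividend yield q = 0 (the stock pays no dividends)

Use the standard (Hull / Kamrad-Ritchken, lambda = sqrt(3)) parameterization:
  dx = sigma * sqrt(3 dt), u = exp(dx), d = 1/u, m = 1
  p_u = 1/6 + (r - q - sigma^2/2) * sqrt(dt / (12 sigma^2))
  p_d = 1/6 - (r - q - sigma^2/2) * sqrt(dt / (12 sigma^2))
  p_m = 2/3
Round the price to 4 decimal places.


Answer: Price = V(0,0) = 3.2277

Derivation:
dt = T/N = 0.250000; dx = sigma*sqrt(3*dt) = 0.277128
u = exp(dx) = 1.319335; d = 1/u = 0.757957
p_u = 0.146279, p_m = 0.666667, p_d = 0.187054
Discount per step: exp(-r*dt) = 0.998501
Stock lattice S(k, j) with j the centered position index:
  k=0: S(0,+0) = 26.4600
  k=1: S(1,-1) = 20.0556; S(1,+0) = 26.4600; S(1,+1) = 34.9096
  k=2: S(2,-2) = 15.2013; S(2,-1) = 20.0556; S(2,+0) = 26.4600; S(2,+1) = 34.9096; S(2,+2) = 46.0575
  k=3: S(3,-3) = 11.5219; S(3,-2) = 15.2013; S(3,-1) = 20.0556; S(3,+0) = 26.4600; S(3,+1) = 34.9096; S(3,+2) = 46.0575; S(3,+3) = 60.7653
Terminal payoffs V(N, j) = max(S_T - K, 0):
  V(3,-3) = 0.000000; V(3,-2) = 0.000000; V(3,-1) = 0.000000; V(3,+0) = 0.830000; V(3,+1) = 9.279615; V(3,+2) = 20.427491; V(3,+3) = 35.135278
Backward induction: V(k, j) = exp(-r*dt) * [p_u * V(k+1, j+1) + p_m * V(k+1, j) + p_d * V(k+1, j-1)]
  V(2,-2) = exp(-r*dt) * [p_u*0.000000 + p_m*0.000000 + p_d*0.000000] = 0.000000
  V(2,-1) = exp(-r*dt) * [p_u*0.830000 + p_m*0.000000 + p_d*0.000000] = 0.121230
  V(2,+0) = exp(-r*dt) * [p_u*9.279615 + p_m*0.830000 + p_d*0.000000] = 1.907882
  V(2,+1) = exp(-r*dt) * [p_u*20.427491 + p_m*9.279615 + p_d*0.830000] = 9.315793
  V(2,+2) = exp(-r*dt) * [p_u*35.135278 + p_m*20.427491 + p_d*9.279615] = 20.462955
  V(1,-1) = exp(-r*dt) * [p_u*1.907882 + p_m*0.121230 + p_d*0.000000] = 0.359363
  V(1,+0) = exp(-r*dt) * [p_u*9.315793 + p_m*1.907882 + p_d*0.121230] = 2.653320
  V(1,+1) = exp(-r*dt) * [p_u*20.462955 + p_m*9.315793 + p_d*1.907882] = 9.546377
  V(0,+0) = exp(-r*dt) * [p_u*9.546377 + p_m*2.653320 + p_d*0.359363] = 3.227689


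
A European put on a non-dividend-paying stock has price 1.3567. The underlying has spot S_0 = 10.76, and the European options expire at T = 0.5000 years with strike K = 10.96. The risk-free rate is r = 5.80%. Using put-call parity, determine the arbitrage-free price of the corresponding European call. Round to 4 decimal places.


Answer: Call price = 1.4700

Derivation:
Put-call parity: C - P = S_0 * exp(-qT) - K * exp(-rT).
S_0 * exp(-qT) = 10.7600 * 1.00000000 = 10.76000000
K * exp(-rT) = 10.9600 * 0.97141646 = 10.64672445
C = P + S*exp(-qT) - K*exp(-rT)
C = 1.3567 + 10.76000000 - 10.64672445 = 1.4700


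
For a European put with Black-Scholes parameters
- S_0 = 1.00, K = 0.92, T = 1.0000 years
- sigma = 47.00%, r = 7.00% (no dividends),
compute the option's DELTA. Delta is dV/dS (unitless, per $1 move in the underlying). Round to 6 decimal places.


d1 = 0.5613438488; d2 = 0.0913438488
phi(d1) = 0.3407889216; exp(-qT) = 1.0000000000; exp(-rT) = 0.9323938199
N(-d1) = 0.2872815774
Delta = -exp(-qT) * N(-d1) = -1.0000000000 * 0.2872815774 = -0.287282

Answer: Delta = -0.287282


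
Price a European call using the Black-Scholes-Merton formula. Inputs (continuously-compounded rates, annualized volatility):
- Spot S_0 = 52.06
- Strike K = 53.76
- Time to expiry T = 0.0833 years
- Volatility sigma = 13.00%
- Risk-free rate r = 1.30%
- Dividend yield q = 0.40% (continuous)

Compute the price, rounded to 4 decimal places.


Answer: Price = 0.2235

Derivation:
d1 = (ln(S/K) + (r - q + 0.5*sigma^2) * T) / (sigma * sqrt(T)) = -0.81767052
d2 = d1 - sigma * sqrt(T) = -0.85519079
exp(-rT) = 0.99891769; exp(-qT) = 0.99966686
C = S_0 * exp(-qT) * N(d1) - K * exp(-rT) * N(d2)
N(d1) = 0.20677267; N(d2) = 0.19622277
C = 52.0600 * 0.99966686 * 0.20677267 - 53.7600 * 0.99891769 * 0.19622277 = 0.2235


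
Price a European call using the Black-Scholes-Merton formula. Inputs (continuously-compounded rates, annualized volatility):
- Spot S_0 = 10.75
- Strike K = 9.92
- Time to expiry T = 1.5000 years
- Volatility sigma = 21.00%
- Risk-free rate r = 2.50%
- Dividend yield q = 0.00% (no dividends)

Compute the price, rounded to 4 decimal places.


Answer: Price = 1.7428

Derivation:
d1 = (ln(S/K) + (r - q + 0.5*sigma^2) * T) / (sigma * sqrt(T)) = 0.58681933
d2 = d1 - sigma * sqrt(T) = 0.32962291
exp(-rT) = 0.96319442; exp(-qT) = 1.00000000
C = S_0 * exp(-qT) * N(d1) - K * exp(-rT) * N(d2)
N(d1) = 0.72133747; N(d2) = 0.62915755
C = 10.7500 * 1.00000000 * 0.72133747 - 9.9200 * 0.96319442 * 0.62915755 = 1.7428


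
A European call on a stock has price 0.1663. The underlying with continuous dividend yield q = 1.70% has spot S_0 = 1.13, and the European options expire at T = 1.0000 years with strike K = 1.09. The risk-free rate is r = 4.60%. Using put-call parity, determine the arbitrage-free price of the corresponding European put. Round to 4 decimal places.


Put-call parity: C - P = S_0 * exp(-qT) - K * exp(-rT).
S_0 * exp(-qT) = 1.1300 * 0.98314368 = 1.11095236
K * exp(-rT) = 1.0900 * 0.95504196 = 1.04099574
P = C - S*exp(-qT) + K*exp(-rT)
P = 0.1663 - 1.11095236 + 1.04099574 = 0.0963

Answer: Put price = 0.0963


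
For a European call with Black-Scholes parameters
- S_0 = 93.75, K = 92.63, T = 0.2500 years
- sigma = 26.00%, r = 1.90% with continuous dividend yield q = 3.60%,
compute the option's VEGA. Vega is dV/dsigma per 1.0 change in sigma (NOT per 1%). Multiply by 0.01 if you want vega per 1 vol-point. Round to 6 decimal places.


Answer: Vega = 18.389201

Derivation:
d1 = 0.1247584737; d2 = -0.0052415263
phi(d1) = 0.3958496262; exp(-qT) = 0.9910403788; exp(-rT) = 0.9952612634
Vega = S * exp(-qT) * phi(d1) * sqrt(T) = 93.7500 * 0.9910403788 * 0.3958496262 * 0.5000000000 = 18.389201


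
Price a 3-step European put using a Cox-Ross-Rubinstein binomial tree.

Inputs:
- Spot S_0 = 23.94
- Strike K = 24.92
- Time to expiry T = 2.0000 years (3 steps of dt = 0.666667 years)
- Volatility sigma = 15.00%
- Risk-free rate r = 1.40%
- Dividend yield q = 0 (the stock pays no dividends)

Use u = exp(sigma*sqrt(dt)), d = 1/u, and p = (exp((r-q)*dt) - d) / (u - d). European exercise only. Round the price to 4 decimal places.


Answer: Price = V(0,0) = 2.3109

Derivation:
dt = T/N = 0.666667
u = exp(sigma*sqrt(dt)) = 1.130290; d = 1/u = 0.884728
p = (exp((r-q)*dt) - d) / (u - d) = 0.507606
Discount per step: exp(-r*dt) = 0.990710
Stock lattice S(k, i) with i counting down-moves:
  k=0: S(0,0) = 23.9400
  k=1: S(1,0) = 27.0591; S(1,1) = 21.1804
  k=2: S(2,0) = 30.5847; S(2,1) = 23.9400; S(2,2) = 18.7389
  k=3: S(3,0) = 34.5696; S(3,1) = 27.0591; S(3,2) = 21.1804; S(3,3) = 16.5788
Terminal payoffs V(N, i) = max(K - S_T, 0):
  V(3,0) = 0.000000; V(3,1) = 0.000000; V(3,2) = 3.739600; V(3,3) = 8.341159
Backward induction: V(k, i) = exp(-r*dt) * [p * V(k+1, i) + (1-p) * V(k+1, i+1)].
  V(2,0) = exp(-r*dt) * [p*0.000000 + (1-p)*0.000000] = 0.000000
  V(2,1) = exp(-r*dt) * [p*0.000000 + (1-p)*3.739600] = 1.824252
  V(2,2) = exp(-r*dt) * [p*3.739600 + (1-p)*8.341159] = 5.949593
  V(1,0) = exp(-r*dt) * [p*0.000000 + (1-p)*1.824252] = 0.889907
  V(1,1) = exp(-r*dt) * [p*1.824252 + (1-p)*5.949593] = 3.819729
  V(0,0) = exp(-r*dt) * [p*0.889907 + (1-p)*3.819729] = 2.310866
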